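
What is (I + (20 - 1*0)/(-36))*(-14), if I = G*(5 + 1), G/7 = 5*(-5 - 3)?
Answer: 211750/9 ≈ 23528.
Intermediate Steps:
G = -280 (G = 7*(5*(-5 - 3)) = 7*(5*(-8)) = 7*(-40) = -280)
I = -1680 (I = -280*(5 + 1) = -280*6 = -1680)
(I + (20 - 1*0)/(-36))*(-14) = (-1680 + (20 - 1*0)/(-36))*(-14) = (-1680 + (20 + 0)*(-1/36))*(-14) = (-1680 + 20*(-1/36))*(-14) = (-1680 - 5/9)*(-14) = -15125/9*(-14) = 211750/9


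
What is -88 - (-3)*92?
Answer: 188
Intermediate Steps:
-88 - (-3)*92 = -88 - 1*(-276) = -88 + 276 = 188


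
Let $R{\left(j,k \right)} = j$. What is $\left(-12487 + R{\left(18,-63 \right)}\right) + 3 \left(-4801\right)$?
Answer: $-26872$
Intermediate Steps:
$\left(-12487 + R{\left(18,-63 \right)}\right) + 3 \left(-4801\right) = \left(-12487 + 18\right) + 3 \left(-4801\right) = -12469 - 14403 = -26872$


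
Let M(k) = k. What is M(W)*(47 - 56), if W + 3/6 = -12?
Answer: 225/2 ≈ 112.50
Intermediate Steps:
W = -25/2 (W = -½ - 12 = -25/2 ≈ -12.500)
M(W)*(47 - 56) = -25*(47 - 56)/2 = -25/2*(-9) = 225/2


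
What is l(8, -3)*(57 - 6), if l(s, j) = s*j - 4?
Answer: -1428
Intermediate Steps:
l(s, j) = -4 + j*s (l(s, j) = j*s - 4 = -4 + j*s)
l(8, -3)*(57 - 6) = (-4 - 3*8)*(57 - 6) = (-4 - 24)*51 = -28*51 = -1428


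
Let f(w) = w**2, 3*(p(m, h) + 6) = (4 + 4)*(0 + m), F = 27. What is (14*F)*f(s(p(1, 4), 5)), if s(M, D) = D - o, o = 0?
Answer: 9450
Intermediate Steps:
p(m, h) = -6 + 8*m/3 (p(m, h) = -6 + ((4 + 4)*(0 + m))/3 = -6 + (8*m)/3 = -6 + 8*m/3)
s(M, D) = D (s(M, D) = D - 1*0 = D + 0 = D)
(14*F)*f(s(p(1, 4), 5)) = (14*27)*5**2 = 378*25 = 9450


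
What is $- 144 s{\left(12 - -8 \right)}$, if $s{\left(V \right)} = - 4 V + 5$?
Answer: $10800$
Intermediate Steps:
$s{\left(V \right)} = 5 - 4 V$
$- 144 s{\left(12 - -8 \right)} = - 144 \left(5 - 4 \left(12 - -8\right)\right) = - 144 \left(5 - 4 \left(12 + 8\right)\right) = - 144 \left(5 - 80\right) = \left(-144\right) \left(-75\right) = 10800$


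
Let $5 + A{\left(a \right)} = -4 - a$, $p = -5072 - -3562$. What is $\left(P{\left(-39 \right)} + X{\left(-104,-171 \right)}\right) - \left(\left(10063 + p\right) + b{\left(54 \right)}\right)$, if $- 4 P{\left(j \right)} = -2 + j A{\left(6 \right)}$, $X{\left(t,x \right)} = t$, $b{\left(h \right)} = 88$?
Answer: $- \frac{35563}{4} \approx -8890.8$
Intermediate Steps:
$p = -1510$ ($p = -5072 + 3562 = -1510$)
$A{\left(a \right)} = -9 - a$ ($A{\left(a \right)} = -5 - \left(4 + a\right) = -9 - a$)
$P{\left(j \right)} = \frac{1}{2} + \frac{15 j}{4}$ ($P{\left(j \right)} = - \frac{-2 + j \left(-9 - 6\right)}{4} = - \frac{-2 + j \left(-15\right)}{4} = - \frac{-2 - 15 j}{4} = \frac{1}{2} + \frac{15 j}{4}$)
$\left(P{\left(-39 \right)} + X{\left(-104,-171 \right)}\right) - \left(\left(10063 + p\right) + b{\left(54 \right)}\right) = \left(\left(\frac{1}{2} + \frac{15}{4} \left(-39\right)\right) - 104\right) - \left(\left(10063 - 1510\right) + 88\right) = \left(\left(\frac{1}{2} - \frac{585}{4}\right) - 104\right) - \left(8553 + 88\right) = \left(- \frac{583}{4} - 104\right) - 8641 = - \frac{999}{4} - 8641 = - \frac{35563}{4}$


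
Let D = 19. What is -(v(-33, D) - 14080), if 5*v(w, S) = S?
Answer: 70381/5 ≈ 14076.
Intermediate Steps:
v(w, S) = S/5
-(v(-33, D) - 14080) = -((1/5)*19 - 14080) = -(19/5 - 14080) = -1*(-70381/5) = 70381/5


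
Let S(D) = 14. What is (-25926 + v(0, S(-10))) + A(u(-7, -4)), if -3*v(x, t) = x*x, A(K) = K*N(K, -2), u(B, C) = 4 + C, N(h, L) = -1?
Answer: -25926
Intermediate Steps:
A(K) = -K (A(K) = K*(-1) = -K)
v(x, t) = -x**2/3 (v(x, t) = -x*x/3 = -x**2/3)
(-25926 + v(0, S(-10))) + A(u(-7, -4)) = (-25926 - 1/3*0**2) - (4 - 4) = (-25926 - 1/3*0) - 1*0 = (-25926 + 0) + 0 = -25926 + 0 = -25926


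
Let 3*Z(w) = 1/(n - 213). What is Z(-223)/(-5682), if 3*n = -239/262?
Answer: 131/476313537 ≈ 2.7503e-7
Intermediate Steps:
n = -239/786 (n = (-239/262)/3 = (-239*1/262)/3 = (⅓)*(-239/262) = -239/786 ≈ -0.30407)
Z(w) = -262/167657 (Z(w) = 1/(3*(-239/786 - 213)) = 1/(3*(-167657/786)) = (⅓)*(-786/167657) = -262/167657)
Z(-223)/(-5682) = -262/167657/(-5682) = -262/167657*(-1/5682) = 131/476313537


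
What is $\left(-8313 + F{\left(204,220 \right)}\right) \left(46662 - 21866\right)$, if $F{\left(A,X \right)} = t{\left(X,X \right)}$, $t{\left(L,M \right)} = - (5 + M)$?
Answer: $-211708248$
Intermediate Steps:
$t{\left(L,M \right)} = -5 - M$
$F{\left(A,X \right)} = -5 - X$
$\left(-8313 + F{\left(204,220 \right)}\right) \left(46662 - 21866\right) = \left(-8313 - 225\right) \left(46662 - 21866\right) = \left(-8313 - 225\right) 24796 = \left(-8538\right) 24796 = -211708248$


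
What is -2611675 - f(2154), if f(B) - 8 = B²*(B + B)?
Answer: -19990508211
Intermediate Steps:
f(B) = 8 + 2*B³ (f(B) = 8 + B²*(B + B) = 8 + B²*(2*B) = 8 + 2*B³)
-2611675 - f(2154) = -2611675 - (8 + 2*2154³) = -2611675 - (8 + 2*9993948264) = -2611675 - (8 + 19987896528) = -2611675 - 1*19987896536 = -2611675 - 19987896536 = -19990508211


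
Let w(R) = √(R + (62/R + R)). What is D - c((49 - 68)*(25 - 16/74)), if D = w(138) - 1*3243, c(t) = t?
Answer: -102568/37 + 5*√52647/69 ≈ -2755.5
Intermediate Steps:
w(R) = √(2*R + 62/R) (w(R) = √(R + (R + 62/R)) = √(2*R + 62/R))
D = -3243 + 5*√52647/69 (D = √(2*138 + 62/138) - 1*3243 = √(276 + 62*(1/138)) - 3243 = √(276 + 31/69) - 3243 = √(19075/69) - 3243 = 5*√52647/69 - 3243 = -3243 + 5*√52647/69 ≈ -3226.4)
D - c((49 - 68)*(25 - 16/74)) = (-3243 + 5*√52647/69) - (49 - 68)*(25 - 16/74) = (-3243 + 5*√52647/69) - (-19)*(25 - 16*1/74) = (-3243 + 5*√52647/69) - (-19)*(25 - 8/37) = (-3243 + 5*√52647/69) - (-19)*917/37 = (-3243 + 5*√52647/69) - 1*(-17423/37) = (-3243 + 5*√52647/69) + 17423/37 = -102568/37 + 5*√52647/69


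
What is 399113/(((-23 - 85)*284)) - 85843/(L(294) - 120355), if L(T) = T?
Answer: -637815907/51866352 ≈ -12.297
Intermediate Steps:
399113/(((-23 - 85)*284)) - 85843/(L(294) - 120355) = 399113/(((-23 - 85)*284)) - 85843/(294 - 120355) = 399113/((-108*284)) - 85843/(-120061) = 399113/(-30672) - 85843*(-1/120061) = 399113*(-1/30672) + 85843/120061 = -399113/30672 + 85843/120061 = -637815907/51866352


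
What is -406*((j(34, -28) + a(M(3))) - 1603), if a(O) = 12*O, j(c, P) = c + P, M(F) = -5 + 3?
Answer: 658126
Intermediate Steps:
M(F) = -2
j(c, P) = P + c
-406*((j(34, -28) + a(M(3))) - 1603) = -406*(((-28 + 34) + 12*(-2)) - 1603) = -406*((6 - 24) - 1603) = -406*(-18 - 1603) = -406*(-1621) = 658126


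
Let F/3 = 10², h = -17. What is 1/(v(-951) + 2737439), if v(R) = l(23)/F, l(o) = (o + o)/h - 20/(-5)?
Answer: 2550/6980469461 ≈ 3.6530e-7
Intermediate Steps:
F = 300 (F = 3*10² = 3*100 = 300)
l(o) = 4 - 2*o/17 (l(o) = (o + o)/(-17) - 20/(-5) = (2*o)*(-1/17) - 20*(-⅕) = -2*o/17 + 4 = 4 - 2*o/17)
v(R) = 11/2550 (v(R) = (4 - 2/17*23)/300 = (4 - 46/17)*(1/300) = (22/17)*(1/300) = 11/2550)
1/(v(-951) + 2737439) = 1/(11/2550 + 2737439) = 1/(6980469461/2550) = 2550/6980469461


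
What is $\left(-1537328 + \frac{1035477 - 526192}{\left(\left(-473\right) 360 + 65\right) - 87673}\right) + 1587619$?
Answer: $\frac{12968936123}{257888} \approx 50289.0$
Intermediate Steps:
$\left(-1537328 + \frac{1035477 - 526192}{\left(\left(-473\right) 360 + 65\right) - 87673}\right) + 1587619 = \left(-1537328 + \frac{509285}{\left(-170280 + 65\right) - 87673}\right) + 1587619 = \left(-1537328 + \frac{509285}{-170215 - 87673}\right) + 1587619 = \left(-1537328 + \frac{509285}{-257888}\right) + 1587619 = \left(-1537328 + 509285 \left(- \frac{1}{257888}\right)\right) + 1587619 = \left(-1537328 - \frac{509285}{257888}\right) + 1587619 = - \frac{396458952549}{257888} + 1587619 = \frac{12968936123}{257888}$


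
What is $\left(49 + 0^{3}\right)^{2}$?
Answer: $2401$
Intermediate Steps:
$\left(49 + 0^{3}\right)^{2} = \left(49 + 0\right)^{2} = 49^{2} = 2401$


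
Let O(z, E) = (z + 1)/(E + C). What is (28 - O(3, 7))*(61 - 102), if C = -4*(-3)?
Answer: -21648/19 ≈ -1139.4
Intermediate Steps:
C = 12
O(z, E) = (1 + z)/(12 + E) (O(z, E) = (z + 1)/(E + 12) = (1 + z)/(12 + E))
(28 - O(3, 7))*(61 - 102) = (28 - (1 + 3)/(12 + 7))*(61 - 102) = (28 - 4/19)*(-41) = (528/19)*(-41) = -21648/19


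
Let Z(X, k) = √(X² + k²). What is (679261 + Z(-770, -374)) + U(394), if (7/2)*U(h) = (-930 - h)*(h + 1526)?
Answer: -329333/7 + 22*√1514 ≈ -46192.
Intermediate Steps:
U(h) = 2*(-930 - h)*(1526 + h)/7 (U(h) = 2*((-930 - h)*(h + 1526))/7 = 2*((-930 - h)*(1526 + h))/7 = 2*(-930 - h)*(1526 + h)/7)
(679261 + Z(-770, -374)) + U(394) = (679261 + √((-770)² + (-374)²)) + (-405480 - 4912/7*394 - 2/7*394²) = (679261 + √(592900 + 139876)) + (-405480 - 1935328/7 - 2/7*155236) = (679261 + √732776) + (-405480 - 1935328/7 - 310472/7) = (679261 + 22*√1514) - 5084160/7 = -329333/7 + 22*√1514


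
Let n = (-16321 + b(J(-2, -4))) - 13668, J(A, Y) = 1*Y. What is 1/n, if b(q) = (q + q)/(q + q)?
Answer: -1/29988 ≈ -3.3347e-5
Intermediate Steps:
J(A, Y) = Y
b(q) = 1 (b(q) = (2*q)/((2*q)) = (2*q)*(1/(2*q)) = 1)
n = -29988 (n = (-16321 + 1) - 13668 = -16320 - 13668 = -29988)
1/n = 1/(-29988) = -1/29988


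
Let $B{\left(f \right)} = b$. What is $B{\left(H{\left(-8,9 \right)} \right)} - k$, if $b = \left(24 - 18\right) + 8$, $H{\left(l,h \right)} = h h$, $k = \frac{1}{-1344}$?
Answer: $\frac{18817}{1344} \approx 14.001$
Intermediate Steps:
$k = - \frac{1}{1344} \approx -0.00074405$
$H{\left(l,h \right)} = h^{2}$
$b = 14$ ($b = 6 + 8 = 14$)
$B{\left(f \right)} = 14$
$B{\left(H{\left(-8,9 \right)} \right)} - k = 14 - - \frac{1}{1344} = 14 + \frac{1}{1344} = \frac{18817}{1344}$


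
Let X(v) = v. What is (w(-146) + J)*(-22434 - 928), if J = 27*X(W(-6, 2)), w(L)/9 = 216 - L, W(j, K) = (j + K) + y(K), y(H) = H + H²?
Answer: -77374944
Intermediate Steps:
W(j, K) = K + j + K*(1 + K) (W(j, K) = (j + K) + K*(1 + K) = (K + j) + K*(1 + K) = K + j + K*(1 + K))
w(L) = 1944 - 9*L (w(L) = 9*(216 - L) = 1944 - 9*L)
J = 54 (J = 27*(2 - 6 + 2*(1 + 2)) = 27*(2 - 6 + 2*3) = 27*(2 - 6 + 6) = 27*2 = 54)
(w(-146) + J)*(-22434 - 928) = ((1944 - 9*(-146)) + 54)*(-22434 - 928) = ((1944 + 1314) + 54)*(-23362) = (3258 + 54)*(-23362) = 3312*(-23362) = -77374944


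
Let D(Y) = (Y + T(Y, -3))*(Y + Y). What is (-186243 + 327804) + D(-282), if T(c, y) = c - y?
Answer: 457965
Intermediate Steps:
D(Y) = 2*Y*(3 + 2*Y) (D(Y) = (Y + (Y - 1*(-3)))*(Y + Y) = (Y + (Y + 3))*(2*Y) = (Y + (3 + Y))*(2*Y) = (3 + 2*Y)*(2*Y) = 2*Y*(3 + 2*Y))
(-186243 + 327804) + D(-282) = (-186243 + 327804) + 2*(-282)*(3 + 2*(-282)) = 141561 + 2*(-282)*(3 - 564) = 141561 + 2*(-282)*(-561) = 141561 + 316404 = 457965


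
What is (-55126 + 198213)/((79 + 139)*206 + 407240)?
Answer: 143087/452148 ≈ 0.31646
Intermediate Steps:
(-55126 + 198213)/((79 + 139)*206 + 407240) = 143087/(218*206 + 407240) = 143087/(44908 + 407240) = 143087/452148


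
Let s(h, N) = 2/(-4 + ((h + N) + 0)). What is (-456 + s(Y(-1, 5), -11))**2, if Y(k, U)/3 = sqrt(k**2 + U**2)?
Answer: 614756/3 - 5432*sqrt(26)/9 ≈ 2.0184e+5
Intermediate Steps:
Y(k, U) = 3*sqrt(U**2 + k**2) (Y(k, U) = 3*sqrt(k**2 + U**2) = 3*sqrt(U**2 + k**2))
s(h, N) = 2/(-4 + N + h) (s(h, N) = 2/(-4 + ((N + h) + 0)) = 2/(-4 + (N + h)) = 2/(-4 + N + h))
(-456 + s(Y(-1, 5), -11))**2 = (-456 + 2/(-4 - 11 + 3*sqrt(5**2 + (-1)**2)))**2 = (-456 + 2/(-4 - 11 + 3*sqrt(25 + 1)))**2 = (-456 + 2/(-4 - 11 + 3*sqrt(26)))**2 = (-456 + 2/(-15 + 3*sqrt(26)))**2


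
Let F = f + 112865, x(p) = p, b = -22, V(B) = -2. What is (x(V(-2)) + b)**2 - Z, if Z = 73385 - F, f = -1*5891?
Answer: 34165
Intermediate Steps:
f = -5891
F = 106974 (F = -5891 + 112865 = 106974)
Z = -33589 (Z = 73385 - 1*106974 = 73385 - 106974 = -33589)
(x(V(-2)) + b)**2 - Z = (-2 - 22)**2 - 1*(-33589) = (-24)**2 + 33589 = 576 + 33589 = 34165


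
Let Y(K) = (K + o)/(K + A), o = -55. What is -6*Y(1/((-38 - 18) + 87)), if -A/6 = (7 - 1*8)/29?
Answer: 296496/215 ≈ 1379.1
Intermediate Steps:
A = 6/29 (A = -6*(7 - 1*8)/29 = -6*(7 - 8)/29 = -(-6)/29 = -6*(-1/29) = 6/29 ≈ 0.20690)
Y(K) = (-55 + K)/(6/29 + K) (Y(K) = (K - 55)/(K + 6/29) = (-55 + K)/(6/29 + K))
-6*Y(1/((-38 - 18) + 87)) = -174*(-55 + 1/((-38 - 18) + 87))/(6 + 29/((-38 - 18) + 87)) = -174*(-55 + 1/(-56 + 87))/(6 + 29/(-56 + 87)) = -174*(-55 + 1/31)/(6 + 29/31) = -174*(-55 + 1/31)/(6 + 29*(1/31)) = -174*(-1704)/((6 + 29/31)*31) = -174*(-1704)/(215/31*31) = -174*31*(-1704)/(215*31) = -6*(-49416/215) = 296496/215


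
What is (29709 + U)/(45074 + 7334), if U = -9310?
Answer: 20399/52408 ≈ 0.38923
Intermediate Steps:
(29709 + U)/(45074 + 7334) = (29709 - 9310)/(45074 + 7334) = 20399/52408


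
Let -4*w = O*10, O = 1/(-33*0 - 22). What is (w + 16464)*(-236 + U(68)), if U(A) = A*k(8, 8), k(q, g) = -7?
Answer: -128946938/11 ≈ -1.1722e+7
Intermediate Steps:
O = -1/22 (O = 1/(0 - 22) = 1/(-22) = -1/22 ≈ -0.045455)
U(A) = -7*A (U(A) = A*(-7) = -7*A)
w = 5/44 (w = -(-1)*10/88 = -¼*(-5/11) = 5/44 ≈ 0.11364)
(w + 16464)*(-236 + U(68)) = (5/44 + 16464)*(-236 - 7*68) = 724421*(-236 - 476)/44 = (724421/44)*(-712) = -128946938/11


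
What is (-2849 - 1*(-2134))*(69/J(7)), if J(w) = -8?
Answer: 49335/8 ≈ 6166.9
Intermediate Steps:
(-2849 - 1*(-2134))*(69/J(7)) = (-2849 - 1*(-2134))*(69/(-8)) = (-2849 + 2134)*(69*(-1/8)) = -715*(-69/8) = 49335/8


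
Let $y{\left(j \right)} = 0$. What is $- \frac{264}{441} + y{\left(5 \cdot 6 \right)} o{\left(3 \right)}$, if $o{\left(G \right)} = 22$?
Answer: $- \frac{88}{147} \approx -0.59864$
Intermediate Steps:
$- \frac{264}{441} + y{\left(5 \cdot 6 \right)} o{\left(3 \right)} = - \frac{264}{441} + 0 \cdot 22 = \left(-264\right) \frac{1}{441} + 0 = - \frac{88}{147} + 0 = - \frac{88}{147}$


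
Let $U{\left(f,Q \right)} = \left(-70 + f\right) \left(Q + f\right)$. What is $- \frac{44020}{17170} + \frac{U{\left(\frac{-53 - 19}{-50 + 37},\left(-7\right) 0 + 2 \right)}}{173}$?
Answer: $- \frac{269708182}{50199929} \approx -5.3727$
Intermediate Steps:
$- \frac{44020}{17170} + \frac{U{\left(\frac{-53 - 19}{-50 + 37},\left(-7\right) 0 + 2 \right)}}{173} = - \frac{44020}{17170} + \frac{\left(\frac{-53 - 19}{-50 + 37}\right)^{2} - 70 \left(\left(-7\right) 0 + 2\right) - 70 \frac{-53 - 19}{-50 + 37} + \left(\left(-7\right) 0 + 2\right) \frac{-53 - 19}{-50 + 37}}{173} = \left(-44020\right) \frac{1}{17170} + \left(\left(- \frac{72}{-13}\right)^{2} - 70 \left(0 + 2\right) - 70 \left(- \frac{72}{-13}\right) + \left(0 + 2\right) \left(- \frac{72}{-13}\right)\right) \frac{1}{173} = - \frac{4402}{1717} + \left(\left(\left(-72\right) \left(- \frac{1}{13}\right)\right)^{2} - 140 - 70 \left(\left(-72\right) \left(- \frac{1}{13}\right)\right) + 2 \left(\left(-72\right) \left(- \frac{1}{13}\right)\right)\right) \frac{1}{173} = - \frac{4402}{1717} + \left(\left(\frac{72}{13}\right)^{2} - 140 - \frac{5040}{13} + 2 \cdot \frac{72}{13}\right) \frac{1}{173} = - \frac{4402}{1717} + \left(\frac{5184}{169} - 140 - \frac{5040}{13} + \frac{144}{13}\right) \frac{1}{173} = - \frac{4402}{1717} - \frac{82124}{29237} = - \frac{269708182}{50199929}$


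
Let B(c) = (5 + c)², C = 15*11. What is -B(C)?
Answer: -28900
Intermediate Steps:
C = 165
-B(C) = -(5 + 165)² = -1*170² = -1*28900 = -28900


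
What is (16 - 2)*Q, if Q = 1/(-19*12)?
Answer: -7/114 ≈ -0.061404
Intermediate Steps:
Q = -1/228 (Q = 1/(-228) = -1/228 ≈ -0.0043860)
(16 - 2)*Q = (16 - 2)*(-1/228) = 14*(-1/228) = -7/114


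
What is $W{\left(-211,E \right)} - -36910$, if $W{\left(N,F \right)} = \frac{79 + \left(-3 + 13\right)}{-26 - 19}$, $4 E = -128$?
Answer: $\frac{1660861}{45} \approx 36908.0$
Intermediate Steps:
$E = -32$ ($E = \frac{1}{4} \left(-128\right) = -32$)
$W{\left(N,F \right)} = - \frac{89}{45}$ ($W{\left(N,F \right)} = \frac{79 + 10}{-45} = 89 \left(- \frac{1}{45}\right) = - \frac{89}{45}$)
$W{\left(-211,E \right)} - -36910 = - \frac{89}{45} - -36910 = - \frac{89}{45} + 36910 = \frac{1660861}{45}$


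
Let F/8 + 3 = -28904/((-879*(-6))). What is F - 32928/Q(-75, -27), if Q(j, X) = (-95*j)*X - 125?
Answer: -1226863888/18129375 ≈ -67.673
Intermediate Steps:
Q(j, X) = -125 - 95*X*j (Q(j, X) = -95*X*j - 125 = -125 - 95*X*j)
F = -178904/2637 (F = -24 + 8*(-28904/((-879*(-6)))) = -24 + 8*(-28904/5274) = -24 + 8*(-28904*1/5274) = -24 + 8*(-14452/2637) = -24 - 115616/2637 = -178904/2637 ≈ -67.844)
F - 32928/Q(-75, -27) = -178904/2637 - 32928/(-125 - 95*(-27)*(-75)) = -178904/2637 - 32928/(-125 - 192375) = -178904/2637 - 32928/(-192500) = -178904/2637 - 32928*(-1/192500) = -178904/2637 + 1176/6875 = -1226863888/18129375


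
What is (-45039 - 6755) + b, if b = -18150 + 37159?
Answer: -32785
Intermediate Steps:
b = 19009
(-45039 - 6755) + b = (-45039 - 6755) + 19009 = -51794 + 19009 = -32785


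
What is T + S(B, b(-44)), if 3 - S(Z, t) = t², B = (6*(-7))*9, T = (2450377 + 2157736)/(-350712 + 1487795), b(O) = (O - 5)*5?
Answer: -68245387713/1137083 ≈ -60018.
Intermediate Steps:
b(O) = -25 + 5*O (b(O) = (-5 + O)*5 = -25 + 5*O)
T = 4608113/1137083 ≈ 4.0526
B = -378 (B = -42*9 = -378)
S(Z, t) = 3 - t²
T + S(B, b(-44)) = 4608113/1137083 + (3 - (-25 + 5*(-44))²) = 4608113/1137083 + (3 - (-25 - 220)²) = 4608113/1137083 + (3 - 1*(-245)²) = 4608113/1137083 + (3 - 1*60025) = 4608113/1137083 + (3 - 60025) = 4608113/1137083 - 60022 = -68245387713/1137083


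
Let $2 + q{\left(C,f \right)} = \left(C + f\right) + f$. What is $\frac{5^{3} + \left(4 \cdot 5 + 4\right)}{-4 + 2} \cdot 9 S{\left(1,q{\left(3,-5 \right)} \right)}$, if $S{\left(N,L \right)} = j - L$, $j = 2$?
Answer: $- \frac{14751}{2} \approx -7375.5$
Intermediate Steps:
$q{\left(C,f \right)} = -2 + C + 2 f$ ($q{\left(C,f \right)} = -2 + \left(\left(C + f\right) + f\right) = -2 + \left(C + 2 f\right) = -2 + C + 2 f$)
$S{\left(N,L \right)} = 2 - L$
$\frac{5^{3} + \left(4 \cdot 5 + 4\right)}{-4 + 2} \cdot 9 S{\left(1,q{\left(3,-5 \right)} \right)} = \frac{5^{3} + \left(4 \cdot 5 + 4\right)}{-4 + 2} \cdot 9 \left(2 - \left(-2 + 3 + 2 \left(-5\right)\right)\right) = \frac{125 + \left(20 + 4\right)}{-2} \cdot 9 \left(2 - \left(-2 + 3 - 10\right)\right) = \left(125 + 24\right) \left(- \frac{1}{2}\right) 9 \left(2 - -9\right) = 149 \left(- \frac{1}{2}\right) 9 \left(2 + 9\right) = \left(- \frac{149}{2}\right) 9 \cdot 11 = \left(- \frac{1341}{2}\right) 11 = - \frac{14751}{2}$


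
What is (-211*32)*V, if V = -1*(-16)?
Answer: -108032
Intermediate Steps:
V = 16
(-211*32)*V = -211*32*16 = -6752*16 = -108032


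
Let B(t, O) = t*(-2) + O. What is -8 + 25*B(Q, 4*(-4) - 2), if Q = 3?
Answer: -608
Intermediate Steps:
B(t, O) = O - 2*t (B(t, O) = -2*t + O = O - 2*t)
-8 + 25*B(Q, 4*(-4) - 2) = -8 + 25*((4*(-4) - 2) - 2*3) = -8 + 25*((-16 - 2) - 6) = -8 + 25*(-18 - 6) = -8 + 25*(-24) = -8 - 600 = -608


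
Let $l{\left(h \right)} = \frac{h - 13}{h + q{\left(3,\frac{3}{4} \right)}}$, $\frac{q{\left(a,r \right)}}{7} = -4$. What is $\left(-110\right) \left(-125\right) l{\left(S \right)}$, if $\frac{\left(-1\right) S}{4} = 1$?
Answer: $\frac{116875}{16} \approx 7304.7$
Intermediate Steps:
$q{\left(a,r \right)} = -28$ ($q{\left(a,r \right)} = 7 \left(-4\right) = -28$)
$S = -4$ ($S = \left(-4\right) 1 = -4$)
$l{\left(h \right)} = \frac{-13 + h}{-28 + h}$ ($l{\left(h \right)} = \frac{h - 13}{h - 28} = \frac{-13 + h}{-28 + h}$)
$\left(-110\right) \left(-125\right) l{\left(S \right)} = \left(-110\right) \left(-125\right) \frac{-13 - 4}{-28 - 4} = 13750 \frac{1}{-32} \left(-17\right) = 13750 \left(\left(- \frac{1}{32}\right) \left(-17\right)\right) = 13750 \cdot \frac{17}{32} = \frac{116875}{16}$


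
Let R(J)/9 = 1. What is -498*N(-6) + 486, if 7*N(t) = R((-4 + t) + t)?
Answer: -1080/7 ≈ -154.29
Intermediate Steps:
R(J) = 9 (R(J) = 9*1 = 9)
N(t) = 9/7 (N(t) = (1/7)*9 = 9/7)
-498*N(-6) + 486 = -498*9/7 + 486 = -4482/7 + 486 = -1080/7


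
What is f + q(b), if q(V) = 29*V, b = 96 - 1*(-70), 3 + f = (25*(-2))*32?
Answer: 3211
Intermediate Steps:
f = -1603 (f = -3 + (25*(-2))*32 = -3 - 50*32 = -3 - 1600 = -1603)
b = 166 (b = 96 + 70 = 166)
f + q(b) = -1603 + 29*166 = -1603 + 4814 = 3211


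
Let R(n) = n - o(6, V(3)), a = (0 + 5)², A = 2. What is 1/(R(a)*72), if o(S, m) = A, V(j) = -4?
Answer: 1/1656 ≈ 0.00060386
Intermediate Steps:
o(S, m) = 2
a = 25 (a = 5² = 25)
R(n) = -2 + n (R(n) = n - 1*2 = n - 2 = -2 + n)
1/(R(a)*72) = 1/((-2 + 25)*72) = 1/(23*72) = 1/1656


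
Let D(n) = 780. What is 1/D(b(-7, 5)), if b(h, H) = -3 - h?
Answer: 1/780 ≈ 0.0012821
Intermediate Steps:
1/D(b(-7, 5)) = 1/780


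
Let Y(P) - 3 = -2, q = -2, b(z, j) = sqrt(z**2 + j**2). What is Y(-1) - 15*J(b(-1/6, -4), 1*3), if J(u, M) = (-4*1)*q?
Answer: -119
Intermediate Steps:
b(z, j) = sqrt(j**2 + z**2)
Y(P) = 1 (Y(P) = 3 - 2 = 1)
J(u, M) = 8 (J(u, M) = -4*1*(-2) = -4*(-2) = 8)
Y(-1) - 15*J(b(-1/6, -4), 1*3) = 1 - 15*8 = 1 - 120 = -119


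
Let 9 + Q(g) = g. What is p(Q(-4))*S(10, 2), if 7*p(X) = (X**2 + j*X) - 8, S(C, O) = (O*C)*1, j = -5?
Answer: 4520/7 ≈ 645.71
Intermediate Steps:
S(C, O) = C*O (S(C, O) = (C*O)*1 = C*O)
Q(g) = -9 + g
p(X) = -8/7 - 5*X/7 + X**2/7 (p(X) = ((X**2 - 5*X) - 8)/7 = (-8 + X**2 - 5*X)/7 = -8/7 - 5*X/7 + X**2/7)
p(Q(-4))*S(10, 2) = (-8/7 - 5*(-9 - 4)/7 + (-9 - 4)**2/7)*(10*2) = (-8/7 - 5/7*(-13) + (1/7)*(-13)**2)*20 = (-8/7 + 65/7 + (1/7)*169)*20 = (-8/7 + 65/7 + 169/7)*20 = (226/7)*20 = 4520/7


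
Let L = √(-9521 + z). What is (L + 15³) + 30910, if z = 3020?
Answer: 34285 + I*√6501 ≈ 34285.0 + 80.629*I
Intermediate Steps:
L = I*√6501 (L = √(-9521 + 3020) = √(-6501) = I*√6501 ≈ 80.629*I)
(L + 15³) + 30910 = (I*√6501 + 15³) + 30910 = (I*√6501 + 3375) + 30910 = (3375 + I*√6501) + 30910 = 34285 + I*√6501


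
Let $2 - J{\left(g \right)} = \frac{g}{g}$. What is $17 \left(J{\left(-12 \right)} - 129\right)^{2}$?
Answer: $278528$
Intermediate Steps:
$J{\left(g \right)} = 1$ ($J{\left(g \right)} = 2 - \frac{g}{g} = 2 - 1 = 1$)
$17 \left(J{\left(-12 \right)} - 129\right)^{2} = 17 \left(1 - 129\right)^{2} = 17 \left(-128\right)^{2} = 17 \cdot 16384 = 278528$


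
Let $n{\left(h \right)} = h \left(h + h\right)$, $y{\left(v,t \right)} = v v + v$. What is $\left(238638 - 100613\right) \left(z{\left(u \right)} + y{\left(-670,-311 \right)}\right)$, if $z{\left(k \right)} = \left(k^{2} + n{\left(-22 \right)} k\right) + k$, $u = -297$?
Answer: $34319364150$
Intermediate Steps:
$y{\left(v,t \right)} = v + v^{2}$ ($y{\left(v,t \right)} = v^{2} + v = v + v^{2}$)
$n{\left(h \right)} = 2 h^{2}$ ($n{\left(h \right)} = h 2 h = 2 h^{2}$)
$z{\left(k \right)} = k^{2} + 969 k$ ($z{\left(k \right)} = \left(k^{2} + 2 \left(-22\right)^{2} k\right) + k = \left(k^{2} + 2 \cdot 484 k\right) + k = \left(k^{2} + 968 k\right) + k = k^{2} + 969 k$)
$\left(238638 - 100613\right) \left(z{\left(u \right)} + y{\left(-670,-311 \right)}\right) = \left(238638 - 100613\right) \left(- 297 \left(969 - 297\right) - 670 \left(1 - 670\right)\right) = 138025 \left(\left(-297\right) 672 - -448230\right) = 138025 \left(-199584 + 448230\right) = 138025 \cdot 248646 = 34319364150$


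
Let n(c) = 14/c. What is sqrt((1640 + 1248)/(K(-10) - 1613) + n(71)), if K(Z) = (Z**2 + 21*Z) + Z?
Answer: I*sqrt(22244451798)/123043 ≈ 1.2121*I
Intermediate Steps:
K(Z) = Z**2 + 22*Z
sqrt((1640 + 1248)/(K(-10) - 1613) + n(71)) = sqrt((1640 + 1248)/(-10*(22 - 10) - 1613) + 14/71) = sqrt(2888/(-10*12 - 1613) + 14*(1/71)) = sqrt(2888/(-120 - 1613) + 14/71) = sqrt(2888/(-1733) + 14/71) = sqrt(2888*(-1/1733) + 14/71) = sqrt(-2888/1733 + 14/71) = sqrt(-180786/123043) = I*sqrt(22244451798)/123043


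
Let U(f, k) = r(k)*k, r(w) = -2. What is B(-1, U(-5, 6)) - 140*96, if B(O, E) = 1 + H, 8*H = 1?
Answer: -107511/8 ≈ -13439.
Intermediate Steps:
H = ⅛ (H = (⅛)*1 = ⅛ ≈ 0.12500)
U(f, k) = -2*k
B(O, E) = 9/8 (B(O, E) = 1 + ⅛ = 9/8)
B(-1, U(-5, 6)) - 140*96 = 9/8 - 140*96 = 9/8 - 13440 = -107511/8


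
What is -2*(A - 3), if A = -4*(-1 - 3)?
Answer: -26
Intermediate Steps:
A = 16 (A = -4*(-4) = 16)
-2*(A - 3) = -2*(16 - 3) = -2*13 = -26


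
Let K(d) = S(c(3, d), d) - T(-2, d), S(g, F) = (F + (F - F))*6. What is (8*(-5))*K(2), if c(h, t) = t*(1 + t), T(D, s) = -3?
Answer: -600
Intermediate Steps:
S(g, F) = 6*F (S(g, F) = (F + 0)*6 = F*6 = 6*F)
K(d) = 3 + 6*d (K(d) = 6*d - 1*(-3) = 6*d + 3 = 3 + 6*d)
(8*(-5))*K(2) = (8*(-5))*(3 + 6*2) = -40*(3 + 12) = -40*15 = -600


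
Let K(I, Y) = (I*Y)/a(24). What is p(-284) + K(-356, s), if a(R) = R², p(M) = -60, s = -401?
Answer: 27049/144 ≈ 187.84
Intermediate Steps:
K(I, Y) = I*Y/576 (K(I, Y) = (I*Y)/(24²) = (I*Y)/576 = (I*Y)*(1/576) = I*Y/576)
p(-284) + K(-356, s) = -60 + (1/576)*(-356)*(-401) = -60 + 35689/144 = 27049/144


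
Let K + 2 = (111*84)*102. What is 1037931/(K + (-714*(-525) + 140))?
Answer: 345977/442012 ≈ 0.78273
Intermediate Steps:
K = 951046 (K = -2 + (111*84)*102 = -2 + 9324*102 = -2 + 951048 = 951046)
1037931/(K + (-714*(-525) + 140)) = 1037931/(951046 + (-714*(-525) + 140)) = 1037931/(951046 + (374850 + 140)) = 1037931/(951046 + 374990) = 1037931/1326036 = 1037931*(1/1326036) = 345977/442012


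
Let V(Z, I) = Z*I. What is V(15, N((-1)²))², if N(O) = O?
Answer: 225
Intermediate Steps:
V(Z, I) = I*Z
V(15, N((-1)²))² = ((-1)²*15)² = (1*15)² = 15² = 225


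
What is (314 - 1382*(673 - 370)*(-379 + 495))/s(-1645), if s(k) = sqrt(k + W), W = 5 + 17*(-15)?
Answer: 48574222*I*sqrt(1895)/1895 ≈ 1.1158e+6*I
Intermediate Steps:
W = -250 (W = 5 - 255 = -250)
s(k) = sqrt(-250 + k) (s(k) = sqrt(k - 250) = sqrt(-250 + k))
(314 - 1382*(673 - 370)*(-379 + 495))/s(-1645) = (314 - 1382*(673 - 370)*(-379 + 495))/(sqrt(-250 - 1645)) = (314 - 418746*116)/(sqrt(-1895)) = (314 - 1382*35148)/((I*sqrt(1895))) = (314 - 48574536)*(-I*sqrt(1895)/1895) = -(-48574222)*I*sqrt(1895)/1895 = 48574222*I*sqrt(1895)/1895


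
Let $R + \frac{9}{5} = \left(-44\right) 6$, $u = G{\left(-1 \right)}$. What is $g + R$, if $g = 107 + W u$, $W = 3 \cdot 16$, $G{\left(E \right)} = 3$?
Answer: $- \frac{74}{5} \approx -14.8$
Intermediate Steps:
$u = 3$
$R = - \frac{1329}{5}$ ($R = - \frac{9}{5} - 264 = - \frac{1329}{5} \approx -265.8$)
$W = 48$
$g = 251$ ($g = 107 + 48 \cdot 3 = 107 + 144 = 251$)
$g + R = 251 - \frac{1329}{5} = - \frac{74}{5}$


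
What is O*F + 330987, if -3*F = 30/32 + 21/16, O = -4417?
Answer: 1337199/4 ≈ 3.3430e+5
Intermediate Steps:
F = -¾ (F = -(30/32 + 21/16)/3 = -(30*(1/32) + 21*(1/16))/3 = -(15/16 + 21/16)/3 = -⅓*9/4 = -¾ ≈ -0.75000)
O*F + 330987 = -4417*(-¾) + 330987 = 13251/4 + 330987 = 1337199/4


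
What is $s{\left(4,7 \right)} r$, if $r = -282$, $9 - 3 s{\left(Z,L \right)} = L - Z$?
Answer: $-564$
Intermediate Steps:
$s{\left(Z,L \right)} = 3 - \frac{L}{3} + \frac{Z}{3}$ ($s{\left(Z,L \right)} = 3 - \frac{L - Z}{3} = 3 - \left(- \frac{Z}{3} + \frac{L}{3}\right) = 3 - \frac{L}{3} + \frac{Z}{3}$)
$s{\left(4,7 \right)} r = \left(3 - \frac{7}{3} + \frac{1}{3} \cdot 4\right) \left(-282\right) = \left(3 - \frac{7}{3} + \frac{4}{3}\right) \left(-282\right) = 2 \left(-282\right) = -564$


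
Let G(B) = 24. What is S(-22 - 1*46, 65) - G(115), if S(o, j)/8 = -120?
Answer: -984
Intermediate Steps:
S(o, j) = -960 (S(o, j) = 8*(-120) = -960)
S(-22 - 1*46, 65) - G(115) = -960 - 1*24 = -960 - 24 = -984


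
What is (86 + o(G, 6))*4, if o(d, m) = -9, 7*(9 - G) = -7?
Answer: 308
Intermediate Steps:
G = 10 (G = 9 - 1/7*(-7) = 9 + 1 = 10)
(86 + o(G, 6))*4 = (86 - 9)*4 = 77*4 = 308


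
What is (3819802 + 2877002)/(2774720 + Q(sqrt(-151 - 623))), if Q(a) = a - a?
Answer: 1674201/693680 ≈ 2.4135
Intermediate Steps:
Q(a) = 0
(3819802 + 2877002)/(2774720 + Q(sqrt(-151 - 623))) = (3819802 + 2877002)/(2774720 + 0) = 6696804/2774720 = 6696804*(1/2774720) = 1674201/693680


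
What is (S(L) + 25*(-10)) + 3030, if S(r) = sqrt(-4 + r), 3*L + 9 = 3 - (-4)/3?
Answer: 2780 + 5*I*sqrt(2)/3 ≈ 2780.0 + 2.357*I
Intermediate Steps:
L = -14/9 (L = -3 + (3 - (-4)/3)/3 = -3 + (3 - 1*(-4/3))/3 = -3 + (3 + 4/3)/3 = -3 + (1/3)*(13/3) = -3 + 13/9 = -14/9 ≈ -1.5556)
(S(L) + 25*(-10)) + 3030 = (sqrt(-4 - 14/9) + 25*(-10)) + 3030 = (sqrt(-50/9) - 250) + 3030 = (5*I*sqrt(2)/3 - 250) + 3030 = (-250 + 5*I*sqrt(2)/3) + 3030 = 2780 + 5*I*sqrt(2)/3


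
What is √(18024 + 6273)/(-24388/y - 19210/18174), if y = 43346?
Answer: -196942551*√24297/318976043 ≈ -96.240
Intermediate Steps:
√(18024 + 6273)/(-24388/y - 19210/18174) = √(18024 + 6273)/(-24388/43346 - 19210/18174) = √24297/(-24388*1/43346 - 19210*1/18174) = √24297/(-12194/21673 - 9605/9087) = √24297/(-318976043/196942551) = √24297*(-196942551/318976043) = -196942551*√24297/318976043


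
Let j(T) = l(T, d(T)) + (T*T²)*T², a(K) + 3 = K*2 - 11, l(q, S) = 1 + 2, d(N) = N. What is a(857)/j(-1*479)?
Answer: -425/6304019904599 ≈ -6.7417e-11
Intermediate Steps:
l(q, S) = 3
a(K) = -14 + 2*K (a(K) = -3 + (K*2 - 11) = -3 + (2*K - 11) = -3 + (-11 + 2*K) = -14 + 2*K)
j(T) = 3 + T⁵ (j(T) = 3 + (T*T²)*T² = 3 + T³*T² = 3 + T⁵)
a(857)/j(-1*479) = (-14 + 2*857)/(3 + (-1*479)⁵) = (-14 + 1714)/(3 + (-479)⁵) = 1700/(3 - 25216079618399) = 1700/(-25216079618396) = 1700*(-1/25216079618396) = -425/6304019904599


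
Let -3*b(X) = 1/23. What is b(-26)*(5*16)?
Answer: -80/69 ≈ -1.1594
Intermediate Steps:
b(X) = -1/69 (b(X) = -1/3/23 = -1/3*1/23 = -1/69)
b(-26)*(5*16) = -5*16/69 = -1/69*80 = -80/69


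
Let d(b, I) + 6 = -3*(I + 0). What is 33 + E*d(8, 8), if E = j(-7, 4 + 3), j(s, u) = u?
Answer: -177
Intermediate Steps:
E = 7 (E = 4 + 3 = 7)
d(b, I) = -6 - 3*I (d(b, I) = -6 - 3*(I + 0) = -6 - 3*I)
33 + E*d(8, 8) = 33 + 7*(-6 - 3*8) = 33 + 7*(-6 - 24) = 33 + 7*(-30) = 33 - 210 = -177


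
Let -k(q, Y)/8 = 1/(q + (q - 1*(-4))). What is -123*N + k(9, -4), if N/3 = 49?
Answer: -198895/11 ≈ -18081.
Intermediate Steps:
N = 147 (N = 3*49 = 147)
k(q, Y) = -8/(4 + 2*q) (k(q, Y) = -8/(q + (q - 1*(-4))) = -8/(q + (q + 4)) = -8/(q + (4 + q)) = -8/(4 + 2*q))
-123*N + k(9, -4) = -123*147 - 4/(2 + 9) = -18081 - 4/11 = -198895/11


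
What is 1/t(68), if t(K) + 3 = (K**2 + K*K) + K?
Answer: 1/9313 ≈ 0.00010738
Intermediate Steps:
t(K) = -3 + K + 2*K**2 (t(K) = -3 + ((K**2 + K*K) + K) = -3 + ((K**2 + K**2) + K) = -3 + (2*K**2 + K) = -3 + (K + 2*K**2) = -3 + K + 2*K**2)
1/t(68) = 1/(-3 + 68 + 2*68**2) = 1/(-3 + 68 + 2*4624) = 1/(-3 + 68 + 9248) = 1/9313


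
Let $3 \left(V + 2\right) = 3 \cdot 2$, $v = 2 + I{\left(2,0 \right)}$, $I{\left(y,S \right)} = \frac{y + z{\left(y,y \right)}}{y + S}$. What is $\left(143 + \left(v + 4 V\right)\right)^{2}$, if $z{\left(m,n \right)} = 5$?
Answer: $\frac{88209}{4} \approx 22052.0$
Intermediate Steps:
$I{\left(y,S \right)} = \frac{5 + y}{S + y}$ ($I{\left(y,S \right)} = \frac{y + 5}{y + S} = \frac{5 + y}{S + y}$)
$v = \frac{11}{2}$ ($v = 2 + \frac{5 + 2}{0 + 2} = 2 + \frac{1}{2} \cdot 7 = 2 + \frac{7}{2} = \frac{11}{2} \approx 5.5$)
$V = 0$ ($V = -2 + \frac{3 \cdot 2}{3} = -2 + \frac{1}{3} \cdot 6 = -2 + 2 = 0$)
$\left(143 + \left(v + 4 V\right)\right)^{2} = \left(143 + \left(\frac{11}{2} + 4 \cdot 0\right)\right)^{2} = \left(143 + \left(\frac{11}{2} + 0\right)\right)^{2} = \left(143 + \frac{11}{2}\right)^{2} = \left(\frac{297}{2}\right)^{2} = \frac{88209}{4}$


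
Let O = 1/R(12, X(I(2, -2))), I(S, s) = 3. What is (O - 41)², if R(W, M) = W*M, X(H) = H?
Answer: 2175625/1296 ≈ 1678.7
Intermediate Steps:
R(W, M) = M*W
O = 1/36 (O = 1/(3*12) = 1/36 ≈ 0.027778)
(O - 41)² = (1/36 - 41)² = (-1475/36)² = 2175625/1296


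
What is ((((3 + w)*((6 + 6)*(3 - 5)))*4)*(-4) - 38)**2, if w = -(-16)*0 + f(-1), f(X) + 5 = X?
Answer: 1416100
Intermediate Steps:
f(X) = -5 + X
w = -6 (w = -(-16)*0 + (-5 - 1) = -4*0 - 6 = 0 - 6 = -6)
((((3 + w)*((6 + 6)*(3 - 5)))*4)*(-4) - 38)**2 = ((((3 - 6)*((6 + 6)*(3 - 5)))*4)*(-4) - 38)**2 = ((-36*(-2)*4)*(-4) - 38)**2 = ((-3*(-24)*4)*(-4) - 38)**2 = ((72*4)*(-4) - 38)**2 = (288*(-4) - 38)**2 = (-1152 - 38)**2 = (-1190)**2 = 1416100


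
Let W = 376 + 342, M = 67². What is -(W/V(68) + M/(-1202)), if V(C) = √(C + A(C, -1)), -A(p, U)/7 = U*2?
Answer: 4489/1202 - 359*√82/41 ≈ -75.555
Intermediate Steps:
A(p, U) = -14*U (A(p, U) = -7*U*2 = -14*U)
M = 4489
V(C) = √(14 + C) (V(C) = √(C - 14*(-1)) = √(C + 14) = √(14 + C))
W = 718
-(W/V(68) + M/(-1202)) = -(718/(√(14 + 68)) + 4489/(-1202)) = -(718/(√82) + 4489*(-1/1202)) = -(718*(√82/82) - 4489/1202) = -(359*√82/41 - 4489/1202) = -(-4489/1202 + 359*√82/41) = 4489/1202 - 359*√82/41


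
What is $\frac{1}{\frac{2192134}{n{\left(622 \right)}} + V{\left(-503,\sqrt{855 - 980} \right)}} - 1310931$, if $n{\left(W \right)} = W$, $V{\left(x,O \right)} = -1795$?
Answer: $- \frac{705047531971}{537822} \approx -1.3109 \cdot 10^{6}$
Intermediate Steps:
$\frac{1}{\frac{2192134}{n{\left(622 \right)}} + V{\left(-503,\sqrt{855 - 980} \right)}} - 1310931 = \frac{1}{\frac{2192134}{622} - 1795} - 1310931 = \frac{1}{2192134 \cdot \frac{1}{622} - 1795} - 1310931 = \frac{1}{\frac{1096067}{311} - 1795} - 1310931 = \frac{1}{\frac{537822}{311}} - 1310931 = \frac{311}{537822} - 1310931 = - \frac{705047531971}{537822}$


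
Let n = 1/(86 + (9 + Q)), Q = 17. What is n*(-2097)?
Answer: -2097/112 ≈ -18.723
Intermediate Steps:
n = 1/112 (n = 1/(86 + (9 + 17)) = 1/(86 + 26) = 1/112 ≈ 0.0089286)
n*(-2097) = (1/112)*(-2097) = -2097/112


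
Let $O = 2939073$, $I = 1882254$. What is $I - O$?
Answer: $-1056819$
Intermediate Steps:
$I - O = 1882254 - 2939073 = -1056819$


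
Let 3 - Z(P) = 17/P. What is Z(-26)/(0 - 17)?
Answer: -95/442 ≈ -0.21493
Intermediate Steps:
Z(P) = 3 - 17/P
Z(-26)/(0 - 17) = (3 - 17/(-26))/(0 - 17) = (3 - 17*(-1/26))/(-17) = (3 + 17/26)*(-1/17) = (95/26)*(-1/17) = -95/442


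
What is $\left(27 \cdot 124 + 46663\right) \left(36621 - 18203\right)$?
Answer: $921102598$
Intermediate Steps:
$\left(27 \cdot 124 + 46663\right) \left(36621 - 18203\right) = \left(3348 + 46663\right) 18418 = 50011 \cdot 18418 = 921102598$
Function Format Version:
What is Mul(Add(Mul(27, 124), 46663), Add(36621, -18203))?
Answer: 921102598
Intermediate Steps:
Mul(Add(Mul(27, 124), 46663), Add(36621, -18203)) = Mul(Add(3348, 46663), 18418) = Mul(50011, 18418) = 921102598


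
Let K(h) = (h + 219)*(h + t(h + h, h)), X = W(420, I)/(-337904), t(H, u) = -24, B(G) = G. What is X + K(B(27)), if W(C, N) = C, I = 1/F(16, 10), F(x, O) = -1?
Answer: 8906169/12068 ≈ 738.00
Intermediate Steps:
I = -1 (I = 1/(-1) = -1)
X = -15/12068 (X = 420/(-337904) = 420*(-1/337904) = -15/12068 ≈ -0.0012430)
K(h) = (-24 + h)*(219 + h) (K(h) = (h + 219)*(h - 24) = (219 + h)*(-24 + h) = (-24 + h)*(219 + h))
X + K(B(27)) = -15/12068 + (-5256 + 27² + 195*27) = -15/12068 + (-5256 + 729 + 5265) = -15/12068 + 738 = 8906169/12068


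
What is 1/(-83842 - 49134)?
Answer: -1/132976 ≈ -7.5202e-6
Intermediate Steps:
1/(-83842 - 49134) = 1/(-132976) = -1/132976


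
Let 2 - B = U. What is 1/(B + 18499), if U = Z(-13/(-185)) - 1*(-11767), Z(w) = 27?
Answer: 1/6707 ≈ 0.00014910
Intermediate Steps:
U = 11794 (U = 27 - 1*(-11767) = 27 + 11767 = 11794)
B = -11792 (B = 2 - 1*11794 = 2 - 11794 = -11792)
1/(B + 18499) = 1/(-11792 + 18499) = 1/6707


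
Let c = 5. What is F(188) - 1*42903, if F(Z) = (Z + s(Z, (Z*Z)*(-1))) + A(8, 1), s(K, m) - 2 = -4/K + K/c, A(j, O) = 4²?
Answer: -10024964/235 ≈ -42659.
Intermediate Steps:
A(j, O) = 16
s(K, m) = 2 - 4/K + K/5 (s(K, m) = 2 + (-4/K + K/5) = 2 - 4/K + K/5)
F(Z) = 18 - 4/Z + 6*Z/5 (F(Z) = (Z + (2 - 4/Z + Z/5)) + 16 = (2 - 4/Z + 6*Z/5) + 16 = 18 - 4/Z + 6*Z/5)
F(188) - 1*42903 = (18 - 4/188 + (6/5)*188) - 1*42903 = (18 - 4*1/188 + 1128/5) - 42903 = (18 - 1/47 + 1128/5) - 42903 = 57241/235 - 42903 = -10024964/235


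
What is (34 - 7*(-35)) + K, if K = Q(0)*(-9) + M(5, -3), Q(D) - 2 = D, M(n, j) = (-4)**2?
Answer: 277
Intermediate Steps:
M(n, j) = 16
Q(D) = 2 + D
K = -2 (K = (2 + 0)*(-9) + 16 = 2*(-9) + 16 = -18 + 16 = -2)
(34 - 7*(-35)) + K = (34 - 7*(-35)) - 2 = (34 + 245) - 2 = 279 - 2 = 277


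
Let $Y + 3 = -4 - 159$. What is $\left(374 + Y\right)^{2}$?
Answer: $43264$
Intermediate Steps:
$Y = -166$ ($Y = -3 - 163 = -166$)
$\left(374 + Y\right)^{2} = \left(374 - 166\right)^{2} = 208^{2} = 43264$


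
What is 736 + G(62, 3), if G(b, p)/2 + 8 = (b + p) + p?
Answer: 856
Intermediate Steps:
G(b, p) = -16 + 2*b + 4*p (G(b, p) = -16 + 2*((b + p) + p) = -16 + 2*(b + 2*p) = -16 + (2*b + 4*p) = -16 + 2*b + 4*p)
736 + G(62, 3) = 736 + (-16 + 2*62 + 4*3) = 736 + (-16 + 124 + 12) = 736 + 120 = 856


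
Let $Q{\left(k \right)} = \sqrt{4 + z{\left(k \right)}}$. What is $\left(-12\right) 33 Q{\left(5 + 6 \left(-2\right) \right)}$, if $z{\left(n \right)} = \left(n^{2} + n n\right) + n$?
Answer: $- 396 \sqrt{95} \approx -3859.7$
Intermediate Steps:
$z{\left(n \right)} = n + 2 n^{2}$ ($z{\left(n \right)} = \left(n^{2} + n^{2}\right) + n = 2 n^{2} + n = n + 2 n^{2}$)
$Q{\left(k \right)} = \sqrt{4 + k \left(1 + 2 k\right)}$
$\left(-12\right) 33 Q{\left(5 + 6 \left(-2\right) \right)} = \left(-12\right) 33 \sqrt{4 + \left(5 + 6 \left(-2\right)\right) \left(1 + 2 \left(5 + 6 \left(-2\right)\right)\right)} = - 396 \sqrt{4 + \left(5 - 12\right) \left(1 + 2 \left(5 - 12\right)\right)} = - 396 \sqrt{4 - 7 \left(1 + 2 \left(-7\right)\right)} = - 396 \sqrt{4 - 7 \left(1 - 14\right)} = - 396 \sqrt{4 - -91} = - 396 \sqrt{4 + 91} = - 396 \sqrt{95}$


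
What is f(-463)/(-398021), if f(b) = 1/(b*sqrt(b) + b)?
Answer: 1/85507647472 - I*sqrt(463)/85507647472 ≈ 1.1695e-11 - 2.5164e-10*I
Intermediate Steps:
f(b) = 1/(b + b**(3/2)) (f(b) = 1/(b**(3/2) + b) = 1/(b + b**(3/2)))
f(-463)/(-398021) = 1/(-463 + (-463)**(3/2)*(-398021)) = -1/398021/(-463 - 463*I*sqrt(463)) = -1/(398021*(-463 - 463*I*sqrt(463)))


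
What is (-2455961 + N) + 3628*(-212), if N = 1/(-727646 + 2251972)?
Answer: -4916099209621/1524326 ≈ -3.2251e+6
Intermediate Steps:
N = 1/1524326 ≈ 6.5603e-7
(-2455961 + N) + 3628*(-212) = (-2455961 + 1/1524326) + 3628*(-212) = -3743685207285/1524326 - 769136 = -4916099209621/1524326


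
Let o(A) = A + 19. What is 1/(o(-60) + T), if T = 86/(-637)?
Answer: -637/26203 ≈ -0.024310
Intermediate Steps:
o(A) = 19 + A
T = -86/637 (T = -1/637*86 = -86/637 ≈ -0.13501)
1/(o(-60) + T) = 1/((19 - 60) - 86/637) = 1/(-41 - 86/637) = 1/(-26203/637) = -637/26203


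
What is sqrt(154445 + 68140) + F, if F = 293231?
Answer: 293231 + sqrt(222585) ≈ 2.9370e+5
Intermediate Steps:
sqrt(154445 + 68140) + F = sqrt(154445 + 68140) + 293231 = sqrt(222585) + 293231 = 293231 + sqrt(222585)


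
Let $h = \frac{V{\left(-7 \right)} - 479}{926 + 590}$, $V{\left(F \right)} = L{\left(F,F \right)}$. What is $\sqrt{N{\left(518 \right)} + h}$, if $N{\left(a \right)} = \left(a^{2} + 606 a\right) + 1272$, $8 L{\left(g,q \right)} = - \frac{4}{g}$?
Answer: $\frac{\sqrt{65711001305446}}{10612} \approx 763.87$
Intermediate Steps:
$L{\left(g,q \right)} = - \frac{1}{2 g}$ ($L{\left(g,q \right)} = \frac{\left(-4\right) \frac{1}{g}}{8} = - \frac{1}{2 g}$)
$V{\left(F \right)} = - \frac{1}{2 F}$
$N{\left(a \right)} = 1272 + a^{2} + 606 a$
$h = - \frac{6705}{21224}$ ($h = \frac{- \frac{1}{2 \left(-7\right)} - 479}{926 + 590} = \frac{\left(- \frac{1}{2}\right) \left(- \frac{1}{7}\right) - 479}{1516} = \left(\frac{1}{14} - 479\right) \frac{1}{1516} = \left(- \frac{6705}{14}\right) \frac{1}{1516} = - \frac{6705}{21224} \approx -0.31592$)
$\sqrt{N{\left(518 \right)} + h} = \sqrt{\left(1272 + 518^{2} + 606 \cdot 518\right) - \frac{6705}{21224}} = \sqrt{\left(1272 + 268324 + 313908\right) - \frac{6705}{21224}} = \sqrt{583504 - \frac{6705}{21224}} = \sqrt{\frac{12384282191}{21224}} = \frac{\sqrt{65711001305446}}{10612}$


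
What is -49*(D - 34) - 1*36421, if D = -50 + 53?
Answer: -34902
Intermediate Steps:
D = 3
-49*(D - 34) - 1*36421 = -49*(3 - 34) - 1*36421 = -49*(-31) - 36421 = 1519 - 36421 = -34902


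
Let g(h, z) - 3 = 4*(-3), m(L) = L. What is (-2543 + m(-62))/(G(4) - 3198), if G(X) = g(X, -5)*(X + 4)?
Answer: 521/654 ≈ 0.79664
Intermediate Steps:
g(h, z) = -9 (g(h, z) = 3 + 4*(-3) = 3 - 12 = -9)
G(X) = -36 - 9*X (G(X) = -9*(X + 4) = -9*(4 + X) = -36 - 9*X)
(-2543 + m(-62))/(G(4) - 3198) = (-2543 - 62)/((-36 - 9*4) - 3198) = -2605/((-36 - 36) - 3198) = -2605/(-72 - 3198) = -2605/(-3270) = -2605*(-1/3270) = 521/654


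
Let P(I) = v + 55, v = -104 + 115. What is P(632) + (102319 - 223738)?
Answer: -121353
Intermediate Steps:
v = 11
P(I) = 66 (P(I) = 11 + 55 = 66)
P(632) + (102319 - 223738) = 66 + (102319 - 223738) = 66 - 121419 = -121353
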